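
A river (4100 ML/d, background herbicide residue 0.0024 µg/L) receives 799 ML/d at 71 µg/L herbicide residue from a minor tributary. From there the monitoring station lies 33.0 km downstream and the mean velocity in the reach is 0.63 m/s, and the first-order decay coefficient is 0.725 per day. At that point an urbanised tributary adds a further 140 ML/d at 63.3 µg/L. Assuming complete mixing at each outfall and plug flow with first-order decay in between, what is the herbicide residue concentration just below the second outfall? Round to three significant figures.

Mass balance: C = (4100·0.002400 + 799.0·71.00) / 4899 = 56740/4899 = 11.58 µg/L; combined flow 4899 ML/d.
Travel time t = 33.0·1000 / 0.63 = 52380 s = 14.55 h.
Applying C = C₀e^(−kt): 11.58 × 0.6443 = 7.462 µg/L.
Second outfall: C = (4899·7.462 + 140.0·63.30)/5039 = 9.014 µg/L.

9.01 µg/L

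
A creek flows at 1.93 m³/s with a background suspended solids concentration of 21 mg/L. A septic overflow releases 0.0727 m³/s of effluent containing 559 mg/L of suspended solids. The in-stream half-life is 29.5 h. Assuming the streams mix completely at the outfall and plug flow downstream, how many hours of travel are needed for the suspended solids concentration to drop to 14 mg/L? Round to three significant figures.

Mass balance: C = (1.930·21.00 + 0.07270·559.0) / 2.003 = 81.17/2.003 = 40.53 mg/L.
Half-life 29.5 h → k = ln 2 / 29.5 = 0.02350 h⁻¹ = 0.5639 d⁻¹.
40.53·exp(−k·t) = 14 → t = ln(40.53/14)/k = 162900 s = 45.24 h.

45.2 h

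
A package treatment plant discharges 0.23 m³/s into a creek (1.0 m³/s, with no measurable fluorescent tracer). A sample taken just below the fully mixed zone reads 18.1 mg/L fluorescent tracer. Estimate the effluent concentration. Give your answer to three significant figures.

96.8 mg/L

Mass balance: 1.000·0 + 0.2300·Cₑ = 1.230·18.10
→ Cₑ = (1.230·18.10 − 1.000·0) / 0.2300 = 96.80 mg/L.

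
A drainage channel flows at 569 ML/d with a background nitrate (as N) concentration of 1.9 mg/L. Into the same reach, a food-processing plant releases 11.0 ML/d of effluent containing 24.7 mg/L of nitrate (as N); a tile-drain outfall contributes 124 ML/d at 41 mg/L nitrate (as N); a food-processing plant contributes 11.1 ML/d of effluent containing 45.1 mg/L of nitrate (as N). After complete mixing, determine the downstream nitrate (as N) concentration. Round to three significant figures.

9.70 mg/L

Conservation of mass: C = (569.0·1.900 + 11.00·24.70 + 124.0·41.00 + 11.10·45.10) / 715.1 = 6937/715.1 = 9.701 mg/L.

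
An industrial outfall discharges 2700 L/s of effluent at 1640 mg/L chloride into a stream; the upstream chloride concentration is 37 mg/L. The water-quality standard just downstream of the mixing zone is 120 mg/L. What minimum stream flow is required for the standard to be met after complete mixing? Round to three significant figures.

49400 L/s

Set C_mix = 120: (Q·37.00 + 2700·1640) / (Q + 2700) = 120
→ Q = 2700·(1640 − 120)/(120 − 37.00) = 49450 L/s.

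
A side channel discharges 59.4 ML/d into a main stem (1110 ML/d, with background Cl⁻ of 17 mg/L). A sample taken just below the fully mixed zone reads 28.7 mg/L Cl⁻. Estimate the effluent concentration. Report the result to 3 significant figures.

247 mg/L

Mass balance: 1110·17.00 + 59.40·Cₑ = 1169·28.70
→ Cₑ = (1169·28.70 − 1110·17.00) / 59.40 = 247.3 mg/L.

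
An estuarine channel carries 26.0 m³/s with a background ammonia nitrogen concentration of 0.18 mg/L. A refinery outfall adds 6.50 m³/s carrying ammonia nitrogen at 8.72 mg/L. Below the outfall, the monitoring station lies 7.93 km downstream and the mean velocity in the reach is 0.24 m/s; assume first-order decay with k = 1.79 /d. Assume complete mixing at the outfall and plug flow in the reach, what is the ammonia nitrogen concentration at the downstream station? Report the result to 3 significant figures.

Flow-weighted average: C = (26.00·0.1800 + 6.500·8.720) / 32.50 = 61.36/32.50 = 1.888 mg/L.
Travel time t = 7.93·1000 / 0.24 = 33040 s = 9.178 h.
Applying C = C₀e^(−kt): 1.888 × 0.5043 = 0.9522 mg/L.

0.952 mg/L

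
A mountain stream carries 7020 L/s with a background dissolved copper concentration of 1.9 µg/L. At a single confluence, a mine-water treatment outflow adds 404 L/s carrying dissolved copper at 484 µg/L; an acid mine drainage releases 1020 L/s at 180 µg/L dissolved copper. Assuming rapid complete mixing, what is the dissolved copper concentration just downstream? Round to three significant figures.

Mass balance: C = (7020·1.900 + 404.0·484.0 + 1020·180.0) / 8444 = 392500/8444 = 46.48 µg/L.

46.5 µg/L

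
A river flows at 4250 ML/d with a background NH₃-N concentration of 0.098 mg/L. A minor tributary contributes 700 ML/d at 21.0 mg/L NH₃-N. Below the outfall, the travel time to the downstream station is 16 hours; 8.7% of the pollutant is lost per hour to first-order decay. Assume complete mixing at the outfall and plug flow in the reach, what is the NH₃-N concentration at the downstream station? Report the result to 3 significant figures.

Mass balance: C = (4250·0.09800 + 700.0·21.00) / 4950 = 15120/4950 = 3.054 mg/L.
8.7%/h lost → k = −ln(1 − 0.087) = 0.09102 h⁻¹.
Decay over the reach: 3.054·exp(−kt) = 3.054·0.2331 = 0.7118 mg/L.

0.712 mg/L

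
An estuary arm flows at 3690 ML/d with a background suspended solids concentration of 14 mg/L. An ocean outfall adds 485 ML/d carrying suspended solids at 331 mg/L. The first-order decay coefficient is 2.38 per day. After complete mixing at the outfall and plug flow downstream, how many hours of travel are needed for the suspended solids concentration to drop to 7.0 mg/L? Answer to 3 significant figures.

20.0 h

Mass balance: C = (3690·14.00 + 485.0·331.0) / 4175 = 212200/4175 = 50.83 mg/L.
50.83·exp(−k·t) = 7.0 → t = ln(50.83/7.0)/k = 71970 s = 19.99 h.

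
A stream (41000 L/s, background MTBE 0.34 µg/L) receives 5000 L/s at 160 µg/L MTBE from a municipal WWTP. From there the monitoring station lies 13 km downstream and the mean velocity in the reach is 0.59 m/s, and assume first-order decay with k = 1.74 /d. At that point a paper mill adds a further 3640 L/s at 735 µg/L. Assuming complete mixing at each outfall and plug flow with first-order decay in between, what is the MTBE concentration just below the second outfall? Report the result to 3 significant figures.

64.4 µg/L

Flow-weighted average: C = (41000·0.3400 + 5000·160.0) / 46000 = 813900/46000 = 17.69 µg/L; combined flow 46000 L/s.
Travel time t = 13·1000 / 0.59 = 22030 s = 6.121 h.
Applying C = C₀e^(−kt): 17.69 × 0.6416 = 11.35 µg/L.
Second outfall: C = (46000·11.35 + 3640·735.0)/49640 = 64.42 µg/L.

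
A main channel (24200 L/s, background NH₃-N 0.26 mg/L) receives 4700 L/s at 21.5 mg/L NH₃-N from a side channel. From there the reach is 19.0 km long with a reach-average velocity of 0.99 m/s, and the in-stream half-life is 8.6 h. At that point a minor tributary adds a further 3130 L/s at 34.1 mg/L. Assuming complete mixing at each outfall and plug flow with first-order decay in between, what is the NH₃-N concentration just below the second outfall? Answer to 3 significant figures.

5.51 mg/L

Mixed concentration C = ΣQC/ΣQ = (24200·0.2600 + 4700·21.50) / 28900 = 107300/28900 = 3.714 mg/L; combined flow 28900 L/s.
Travel time t = 19.0·1000 / 0.99 = 19190 s = 5.331 h.
Half-life 8.6 h → k = ln 2 / 8.6 = 0.08060 h⁻¹ = 1.934 d⁻¹.
Applying C = C₀e^(−kt): 3.714 × 0.6507 = 2.417 mg/L.
Second outfall: C = (28900·2.417 + 3130·34.10)/32030 = 5.513 mg/L.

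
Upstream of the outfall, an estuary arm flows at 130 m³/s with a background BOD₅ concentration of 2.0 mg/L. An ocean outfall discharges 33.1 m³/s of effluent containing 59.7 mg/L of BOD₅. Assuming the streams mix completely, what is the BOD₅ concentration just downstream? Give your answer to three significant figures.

13.7 mg/L

Mixed concentration C = ΣQC/ΣQ = (130.0·2.000 + 33.10·59.70) / 163.1 = 2236/163.1 = 13.71 mg/L.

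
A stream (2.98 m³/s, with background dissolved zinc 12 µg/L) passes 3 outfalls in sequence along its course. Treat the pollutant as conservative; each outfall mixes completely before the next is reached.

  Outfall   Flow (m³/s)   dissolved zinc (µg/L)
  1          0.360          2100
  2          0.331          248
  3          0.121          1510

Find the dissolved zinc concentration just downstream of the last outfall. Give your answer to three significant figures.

Outfall 1: combined Q = 3.340 m³/s; C = (2.980·12.00 + 0.3600·2100)/3.340 = 237.1 µg/L.
Outfall 2: combined Q = 3.671 m³/s; C = (3.340·237.1 + 0.3310·248.0)/3.671 = 238.0 µg/L.
Outfall 3: combined Q = 3.792 m³/s; C = (3.671·238.0 + 0.1210·1510)/3.792 = 278.6 µg/L.

279 µg/L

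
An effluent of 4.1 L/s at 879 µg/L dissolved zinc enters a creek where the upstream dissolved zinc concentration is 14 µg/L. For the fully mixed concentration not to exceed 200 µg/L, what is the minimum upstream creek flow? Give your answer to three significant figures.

Set C_mix = 200: (Q·14.00 + 4.100·879.0) / (Q + 4.100) = 200
→ Q = 4.100·(879.0 − 200)/(200 − 14.00) = 14.97 L/s.

15.0 L/s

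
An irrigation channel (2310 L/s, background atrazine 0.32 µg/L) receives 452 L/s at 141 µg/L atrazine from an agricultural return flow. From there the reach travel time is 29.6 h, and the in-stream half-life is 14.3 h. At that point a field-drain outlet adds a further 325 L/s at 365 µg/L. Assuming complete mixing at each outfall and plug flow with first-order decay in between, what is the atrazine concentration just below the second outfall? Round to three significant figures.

43.4 µg/L

Flow-weighted average: C = (2310·0.3200 + 452.0·141.0) / 2762 = 64470/2762 = 23.34 µg/L; combined flow 2762 L/s.
Half-life 14.3 h → k = ln 2 / 14.3 = 0.04847 h⁻¹ = 1.163 d⁻¹.
First-order decay: C = 23.34·exp(−k·t) = 23.34·0.2382 = 5.559 µg/L.
At the second outfall, C = (2762·5.559 + 325.0·365.0) / (2762 + 325.0) = 43.40 µg/L.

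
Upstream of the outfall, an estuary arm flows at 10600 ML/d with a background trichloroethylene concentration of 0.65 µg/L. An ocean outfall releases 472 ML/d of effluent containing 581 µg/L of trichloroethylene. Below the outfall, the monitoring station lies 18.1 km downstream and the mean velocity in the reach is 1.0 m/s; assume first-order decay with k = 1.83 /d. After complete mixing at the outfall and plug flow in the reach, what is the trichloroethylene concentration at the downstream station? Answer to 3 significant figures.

17.3 µg/L

Mixed concentration C = ΣQC/ΣQ = (10600·0.6500 + 472.0·581.0) / 11070 = 281100/11070 = 25.39 µg/L.
Travel time t = 18.1·1000 / 1.0 = 18100 s = 5.028 h.
After decay, C = 25.39 × e^(−kt) = 25.39 × 0.6816 = 17.31 µg/L.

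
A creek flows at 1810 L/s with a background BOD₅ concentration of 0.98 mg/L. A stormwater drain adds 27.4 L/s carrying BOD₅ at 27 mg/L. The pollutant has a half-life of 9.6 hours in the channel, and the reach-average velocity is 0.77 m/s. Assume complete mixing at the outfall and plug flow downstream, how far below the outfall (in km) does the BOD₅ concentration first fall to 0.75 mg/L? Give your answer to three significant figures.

23.1 km

Mixed concentration C = ΣQC/ΣQ = (1810·0.9800 + 27.40·27.00) / 1837 = 2514/1837 = 1.368 mg/L.
Half-life 9.6 h → k = ln 2 / 9.6 = 0.07220 h⁻¹ = 1.733 d⁻¹.
Set 1.368·exp(−k·t) = 0.75 → t = ln(1.368/0.75)/k = 29970 s = 8.324 h.
Distance = v·t = 0.77·29970 = 23080 m = 23.08 km.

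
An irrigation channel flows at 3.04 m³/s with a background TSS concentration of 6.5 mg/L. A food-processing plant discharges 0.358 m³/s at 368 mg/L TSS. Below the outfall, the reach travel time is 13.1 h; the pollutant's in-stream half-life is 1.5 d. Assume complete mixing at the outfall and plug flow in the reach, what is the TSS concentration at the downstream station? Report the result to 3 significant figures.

34.6 mg/L

Flow-weighted average: C = (3.040·6.500 + 0.3580·368.0) / 3.398 = 151.5/3.398 = 44.59 mg/L.
Half-life 1.5 d → k = ln 2 / 1.5 = 0.4621 d⁻¹.
After decay, C = 44.59 × e^(−kt) = 44.59 × 0.7771 = 34.65 mg/L.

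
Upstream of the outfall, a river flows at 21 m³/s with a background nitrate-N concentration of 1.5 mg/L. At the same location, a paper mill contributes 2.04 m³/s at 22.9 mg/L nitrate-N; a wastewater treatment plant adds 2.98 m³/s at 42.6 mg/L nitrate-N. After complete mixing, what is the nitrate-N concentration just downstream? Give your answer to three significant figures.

After mixing, C = (21.00·1.500 + 2.040·22.90 + 2.980·42.60) / 26.02 = 205.2/26.02 = 7.885 mg/L.

7.88 mg/L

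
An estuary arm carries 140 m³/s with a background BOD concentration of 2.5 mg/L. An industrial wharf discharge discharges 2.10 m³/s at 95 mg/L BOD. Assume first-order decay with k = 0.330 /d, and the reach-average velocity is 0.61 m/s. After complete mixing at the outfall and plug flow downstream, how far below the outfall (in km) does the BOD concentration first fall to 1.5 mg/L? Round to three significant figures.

Conservation of mass: C = (140.0·2.500 + 2.100·95.00) / 142.1 = 549.5/142.1 = 3.867 mg/L.
Set 3.867·exp(−k·t) = 1.5 → t = ln(3.867/1.5)/k = 247900 s = 68.87 h.
Distance = v·t = 0.61·247900 = 151200 m = 151.2 km.

151 km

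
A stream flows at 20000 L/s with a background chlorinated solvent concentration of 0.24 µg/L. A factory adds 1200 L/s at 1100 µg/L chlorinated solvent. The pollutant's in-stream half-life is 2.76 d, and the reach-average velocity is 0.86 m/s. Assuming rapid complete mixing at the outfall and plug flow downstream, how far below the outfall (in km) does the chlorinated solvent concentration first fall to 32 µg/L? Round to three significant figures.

After mixing, C = (20000·0.2400 + 1200·1100) / 21200 = 1325000/21200 = 62.49 µg/L.
Half-life 2.76 d → k = ln 2 / 2.76 = 0.2511 d⁻¹.
Set 62.49·exp(−k·t) = 32 → t = ln(62.49/32)/k = 230300 s = 63.96 h.
Distance = v·t = 0.86·230300 = 198000 m = 198.0 km.

198 km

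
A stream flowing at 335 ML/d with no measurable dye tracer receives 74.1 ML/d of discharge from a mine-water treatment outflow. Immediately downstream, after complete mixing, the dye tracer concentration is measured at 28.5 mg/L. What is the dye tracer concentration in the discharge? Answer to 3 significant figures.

Mass balance: 335.0·0 + 74.10·Cₑ = 409.1·28.50
→ Cₑ = (409.1·28.50 − 335.0·0) / 74.10 = 157.3 mg/L.

157 mg/L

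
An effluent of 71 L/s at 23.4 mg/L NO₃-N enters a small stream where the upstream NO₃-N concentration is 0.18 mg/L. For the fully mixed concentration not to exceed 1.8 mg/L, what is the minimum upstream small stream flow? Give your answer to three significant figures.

947 L/s

Set C_mix = 1.8: (Q·0.1800 + 71.00·23.40) / (Q + 71.00) = 1.8
→ Q = 71.00·(23.40 − 1.8)/(1.8 − 0.1800) = 946.7 L/s.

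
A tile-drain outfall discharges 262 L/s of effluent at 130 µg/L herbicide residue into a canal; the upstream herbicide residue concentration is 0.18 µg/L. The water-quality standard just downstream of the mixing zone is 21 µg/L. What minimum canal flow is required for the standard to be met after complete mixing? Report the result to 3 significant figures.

Set C_mix = 21: (Q·0.1800 + 262.0·130.0) / (Q + 262.0) = 21
→ Q = 262.0·(130.0 − 21)/(21 − 0.1800) = 1372 L/s.

1370 L/s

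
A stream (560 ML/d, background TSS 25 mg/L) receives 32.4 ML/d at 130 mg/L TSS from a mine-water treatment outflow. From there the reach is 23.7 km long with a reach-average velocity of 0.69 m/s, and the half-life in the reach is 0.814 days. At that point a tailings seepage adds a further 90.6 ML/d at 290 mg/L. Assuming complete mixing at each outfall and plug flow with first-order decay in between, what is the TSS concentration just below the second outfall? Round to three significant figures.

After mixing, C = (560.0·25.00 + 32.40·130.0) / 592.4 = 18210/592.4 = 30.74 mg/L; combined flow 592.4 ML/d.
Travel time t = 23.7·1000 / 0.69 = 34350 s = 9.541 h.
Half-life 0.814 d → k = ln 2 / 0.814 = 0.8515 d⁻¹.
First-order decay: C = 30.74·exp(−k·t) = 30.74·0.7128 = 21.91 mg/L.
At the second outfall, C = (592.4·21.91 + 90.60·290.0) / (592.4 + 90.60) = 57.48 mg/L.

57.5 mg/L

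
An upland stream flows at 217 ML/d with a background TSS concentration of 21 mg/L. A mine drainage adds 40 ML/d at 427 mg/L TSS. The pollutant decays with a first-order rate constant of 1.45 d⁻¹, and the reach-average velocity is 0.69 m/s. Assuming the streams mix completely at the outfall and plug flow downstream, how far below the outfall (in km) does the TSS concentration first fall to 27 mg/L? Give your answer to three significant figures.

46.8 km

Conservation of mass: C = (217.0·21.00 + 40.00·427.0) / 257.0 = 21640/257.0 = 84.19 mg/L.
Set 84.19·exp(−k·t) = 27 → t = ln(84.19/27)/k = 67760 s = 18.82 h.
Distance = v·t = 0.69·67760 = 46760 m = 46.76 km.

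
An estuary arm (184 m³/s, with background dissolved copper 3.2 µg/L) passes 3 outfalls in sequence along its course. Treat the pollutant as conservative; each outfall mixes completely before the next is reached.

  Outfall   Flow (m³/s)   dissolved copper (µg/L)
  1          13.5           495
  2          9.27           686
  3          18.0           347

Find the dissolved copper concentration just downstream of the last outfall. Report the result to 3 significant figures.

88.4 µg/L

Below outfall 1: Q → 197.5 m³/s, C = (184.0·3.200 + 13.50·495.0)/197.5 = 36.82 µg/L.
Below outfall 2: Q → 206.8 m³/s, C = (197.5·36.82 + 9.270·686.0)/206.8 = 65.92 µg/L.
Below outfall 3: Q → 224.8 m³/s, C = (206.8·65.92 + 18.00·347.0)/224.8 = 88.43 µg/L.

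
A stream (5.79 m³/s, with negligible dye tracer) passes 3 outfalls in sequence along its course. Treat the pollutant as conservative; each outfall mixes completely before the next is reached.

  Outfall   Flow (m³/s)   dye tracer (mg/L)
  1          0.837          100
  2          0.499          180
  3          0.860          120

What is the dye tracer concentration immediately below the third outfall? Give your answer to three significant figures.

34.7 mg/L

Below outfall 1: Q → 6.627 m³/s, C = (5.790·0 + 0.8370·100.0)/6.627 = 12.63 mg/L.
Below outfall 2: Q → 7.126 m³/s, C = (6.627·12.63 + 0.4990·180.0)/7.126 = 24.35 mg/L.
Below outfall 3: Q → 7.986 m³/s, C = (7.126·24.35 + 0.8600·120.0)/7.986 = 34.65 mg/L.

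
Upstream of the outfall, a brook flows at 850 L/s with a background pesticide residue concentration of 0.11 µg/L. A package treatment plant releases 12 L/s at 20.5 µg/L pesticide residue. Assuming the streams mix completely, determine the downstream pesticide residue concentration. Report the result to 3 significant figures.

0.394 µg/L

After mixing, C = (850.0·0.1100 + 12.00·20.50) / 862.0 = 339.5/862.0 = 0.3939 µg/L.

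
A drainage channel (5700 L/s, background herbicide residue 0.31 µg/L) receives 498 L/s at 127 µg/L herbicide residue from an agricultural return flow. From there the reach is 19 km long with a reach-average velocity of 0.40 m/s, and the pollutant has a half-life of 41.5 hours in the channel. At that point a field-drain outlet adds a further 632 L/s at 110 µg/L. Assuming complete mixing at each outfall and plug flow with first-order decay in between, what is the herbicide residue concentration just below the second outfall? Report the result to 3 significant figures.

Flow-weighted average: C = (5700·0.3100 + 498.0·127.0) / 6198 = 65010/6198 = 10.49 µg/L; combined flow 6198 L/s.
Travel time t = 19·1000 / 0.40 = 47500 s = 13.19 h.
Half-life 41.5 h → k = ln 2 / 41.5 = 0.01670 h⁻¹ = 0.4009 d⁻¹.
Decay over the reach: 10.49·exp(−kt) = 10.49·0.8022 = 8.415 µg/L.
Second outfall: C = (6198·8.415 + 632.0·110.0)/6830 = 17.81 µg/L.

17.8 µg/L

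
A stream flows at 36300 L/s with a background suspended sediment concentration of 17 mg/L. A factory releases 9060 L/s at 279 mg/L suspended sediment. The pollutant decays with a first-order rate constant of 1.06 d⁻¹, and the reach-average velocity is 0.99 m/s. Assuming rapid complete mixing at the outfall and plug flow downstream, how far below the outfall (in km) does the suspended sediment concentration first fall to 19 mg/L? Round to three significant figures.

104 km

Mixed concentration C = ΣQC/ΣQ = (36300·17.00 + 9060·279.0) / 45360 = 3145000/45360 = 69.33 mg/L.
Set 69.33·exp(−k·t) = 19 → t = ln(69.33/19)/k = 105500 s = 29.31 h.
Distance = v·t = 0.99·105500 = 104500 m = 104.5 km.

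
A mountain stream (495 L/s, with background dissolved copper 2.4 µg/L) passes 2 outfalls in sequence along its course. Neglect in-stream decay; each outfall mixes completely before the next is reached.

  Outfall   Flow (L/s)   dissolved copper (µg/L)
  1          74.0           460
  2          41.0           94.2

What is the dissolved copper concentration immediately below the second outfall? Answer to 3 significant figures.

64.1 µg/L

Below outfall 1: Q → 569.0 L/s, C = (495.0·2.400 + 74.00·460.0)/569.0 = 61.91 µg/L.
Below outfall 2: Q → 610.0 L/s, C = (569.0·61.91 + 41.00·94.20)/610.0 = 64.08 µg/L.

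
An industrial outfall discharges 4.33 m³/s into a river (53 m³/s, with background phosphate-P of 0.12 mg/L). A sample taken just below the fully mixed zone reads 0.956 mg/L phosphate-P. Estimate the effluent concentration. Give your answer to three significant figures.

11.2 mg/L

Mass balance: 53.00·0.1200 + 4.330·Cₑ = 57.33·0.9560
→ Cₑ = (57.33·0.9560 − 53.00·0.1200) / 4.330 = 11.19 mg/L.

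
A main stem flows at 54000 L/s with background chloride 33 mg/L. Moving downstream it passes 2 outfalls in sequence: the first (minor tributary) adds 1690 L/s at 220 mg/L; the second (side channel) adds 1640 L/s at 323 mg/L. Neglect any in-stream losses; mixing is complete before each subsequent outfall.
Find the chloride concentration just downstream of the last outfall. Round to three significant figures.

46.8 mg/L

Outfall 1: combined Q = 55690 L/s; C = (54000·33.00 + 1690·220.0)/55690 = 38.67 mg/L.
Outfall 2: combined Q = 57330 L/s; C = (55690·38.67 + 1640·323.0)/57330 = 46.81 mg/L.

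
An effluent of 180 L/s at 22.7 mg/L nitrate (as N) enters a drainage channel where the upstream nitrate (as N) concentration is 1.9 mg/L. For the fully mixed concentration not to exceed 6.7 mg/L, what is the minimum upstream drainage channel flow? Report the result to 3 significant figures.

600 L/s

Set C_mix = 6.7: (Q·1.900 + 180.0·22.70) / (Q + 180.0) = 6.7
→ Q = 180.0·(22.70 − 6.7)/(6.7 − 1.900) = 600.0 L/s.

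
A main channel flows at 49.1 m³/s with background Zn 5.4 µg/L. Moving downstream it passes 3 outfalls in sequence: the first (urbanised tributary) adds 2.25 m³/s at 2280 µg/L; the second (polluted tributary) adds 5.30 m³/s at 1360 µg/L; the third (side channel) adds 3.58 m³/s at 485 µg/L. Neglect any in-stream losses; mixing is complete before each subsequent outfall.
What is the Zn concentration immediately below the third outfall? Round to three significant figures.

238 µg/L

Outfall 1: combined Q = 51.35 m³/s; C = (49.10·5.400 + 2.250·2280)/51.35 = 105.1 µg/L.
Outfall 2: combined Q = 56.65 m³/s; C = (51.35·105.1 + 5.300·1360)/56.65 = 222.5 µg/L.
Outfall 3: combined Q = 60.23 m³/s; C = (56.65·222.5 + 3.580·485.0)/60.23 = 238.1 µg/L.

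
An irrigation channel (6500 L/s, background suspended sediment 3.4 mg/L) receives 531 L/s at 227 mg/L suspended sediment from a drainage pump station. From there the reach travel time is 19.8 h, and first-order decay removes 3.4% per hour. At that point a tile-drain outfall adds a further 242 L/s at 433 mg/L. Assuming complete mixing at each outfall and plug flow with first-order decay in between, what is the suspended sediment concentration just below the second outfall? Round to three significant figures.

24.3 mg/L

After mixing, C = (6500·3.400 + 531.0·227.0) / 7031 = 142600/7031 = 20.29 mg/L; combined flow 7031 L/s.
3.4%/h lost → k = −ln(1 − 0.034) = 0.03459 h⁻¹.
First-order decay: C = 20.29·exp(−k·t) = 20.29·0.5041 = 10.23 mg/L.
At the second outfall, C = (7031·10.23 + 242.0·433.0) / (7031 + 242.0) = 24.29 mg/L.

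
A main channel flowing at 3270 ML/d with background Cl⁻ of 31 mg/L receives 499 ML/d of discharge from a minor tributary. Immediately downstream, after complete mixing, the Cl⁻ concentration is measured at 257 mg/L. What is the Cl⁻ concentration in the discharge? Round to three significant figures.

Mass balance: 3270·31.00 + 499.0·Cₑ = 3769·257.0
→ Cₑ = (3769·257.0 − 3270·31.00) / 499.0 = 1738 mg/L.

1740 mg/L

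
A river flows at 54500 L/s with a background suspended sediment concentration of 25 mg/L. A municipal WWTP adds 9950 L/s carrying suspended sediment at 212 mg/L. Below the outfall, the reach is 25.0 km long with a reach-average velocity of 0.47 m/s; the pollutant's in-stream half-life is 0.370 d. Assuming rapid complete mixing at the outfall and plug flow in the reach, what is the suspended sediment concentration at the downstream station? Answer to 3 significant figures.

Mass balance: C = (54500·25.00 + 9950·212.0) / 64450 = 3472000/64450 = 53.87 mg/L.
Travel time t = 25.0·1000 / 0.47 = 53190 s = 14.78 h.
Half-life 0.370 d → k = ln 2 / 0.370 = 1.873 d⁻¹.
First-order decay: C = 53.87·exp(−k·t) = 53.87·0.3156 = 17.00 mg/L.

17.0 mg/L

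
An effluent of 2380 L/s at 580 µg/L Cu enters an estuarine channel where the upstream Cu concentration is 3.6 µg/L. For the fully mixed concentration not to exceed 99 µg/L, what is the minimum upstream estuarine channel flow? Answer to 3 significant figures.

12000 L/s

Set C_mix = 99: (Q·3.600 + 2380·580.0) / (Q + 2380) = 99
→ Q = 2380·(580.0 − 99)/(99 − 3.600) = 12000 L/s.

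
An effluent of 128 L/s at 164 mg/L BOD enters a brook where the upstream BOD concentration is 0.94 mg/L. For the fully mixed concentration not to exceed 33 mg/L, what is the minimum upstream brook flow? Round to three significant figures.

Set C_mix = 33: (Q·0.9400 + 128.0·164.0) / (Q + 128.0) = 33
→ Q = 128.0·(164.0 − 33)/(33 − 0.9400) = 523.0 L/s.

523 L/s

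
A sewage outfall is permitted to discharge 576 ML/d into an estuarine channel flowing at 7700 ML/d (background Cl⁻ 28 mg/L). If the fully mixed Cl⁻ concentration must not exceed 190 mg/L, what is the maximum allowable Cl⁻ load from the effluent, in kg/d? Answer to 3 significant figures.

1360000 kg/d

Mass balance at the limit: 7700·28.00 + 576.0·Cₑ = 8276·190 → Cₑ = 2356 mg/L.
576.0 ML/d = 6.667 m³/s. Load = 6.667 m³/s × 2356 g/m³ × 86 400 s/d = 1357000 kg/d.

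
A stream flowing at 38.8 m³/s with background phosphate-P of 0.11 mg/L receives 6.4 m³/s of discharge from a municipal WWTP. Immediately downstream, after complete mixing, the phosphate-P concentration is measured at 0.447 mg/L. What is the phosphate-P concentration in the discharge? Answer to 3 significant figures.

2.49 mg/L

Mass balance: 38.80·0.1100 + 6.400·Cₑ = 45.20·0.4470
→ Cₑ = (45.20·0.4470 − 38.80·0.1100) / 6.400 = 2.490 mg/L.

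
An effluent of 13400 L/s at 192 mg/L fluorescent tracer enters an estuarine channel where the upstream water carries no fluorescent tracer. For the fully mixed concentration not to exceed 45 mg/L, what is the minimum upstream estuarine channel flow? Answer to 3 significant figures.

43800 L/s

Set C_mix = 45: (Q·0 + 13400·192.0) / (Q + 13400) = 45
→ Q = 13400·(192.0 − 45)/(45 − 0) = 43770 L/s.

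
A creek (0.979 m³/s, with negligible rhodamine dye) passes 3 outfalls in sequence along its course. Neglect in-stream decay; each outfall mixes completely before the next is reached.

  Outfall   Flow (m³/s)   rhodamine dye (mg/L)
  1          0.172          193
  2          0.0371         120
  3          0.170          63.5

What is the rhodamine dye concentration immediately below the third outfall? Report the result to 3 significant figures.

35.7 mg/L

After outfall 1: Q = 0.9790 + 0.1720 = 1.151 m³/s; C = (0.9790·0 + 0.1720·193.0)/1.151 = 28.84 mg/L.
After outfall 2: Q = 1.151 + 0.03710 = 1.188 m³/s; C = (1.151·28.84 + 0.03710·120.0)/1.188 = 31.69 mg/L.
After outfall 3: Q = 1.188 + 0.1700 = 1.358 m³/s; C = (1.188·31.69 + 0.1700·63.50)/1.358 = 35.67 mg/L.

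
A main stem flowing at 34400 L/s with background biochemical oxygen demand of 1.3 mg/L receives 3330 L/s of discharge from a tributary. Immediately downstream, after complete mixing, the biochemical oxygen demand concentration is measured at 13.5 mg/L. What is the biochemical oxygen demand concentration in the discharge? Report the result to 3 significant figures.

140 mg/L

Mass balance: 34400·1.300 + 3330·Cₑ = 37730·13.50
→ Cₑ = (37730·13.50 − 34400·1.300) / 3330 = 139.5 mg/L.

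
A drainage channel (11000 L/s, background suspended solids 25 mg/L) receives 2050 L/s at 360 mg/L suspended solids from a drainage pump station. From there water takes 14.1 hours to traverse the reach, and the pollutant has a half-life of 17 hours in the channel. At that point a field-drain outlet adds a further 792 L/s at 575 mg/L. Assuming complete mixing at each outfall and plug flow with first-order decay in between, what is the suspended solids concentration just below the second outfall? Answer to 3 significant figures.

74.1 mg/L

Mixed concentration C = ΣQC/ΣQ = (11000·25.00 + 2050·360.0) / 13050 = 1013000/13050 = 77.62 mg/L; combined flow 13050 L/s.
Half-life 17 h → k = ln 2 / 17 = 0.04077 h⁻¹ = 0.9786 d⁻¹.
After decay, C = 77.62 × e^(−kt) = 77.62 × 0.5628 = 43.68 mg/L.
Second outfall: C = (13050·43.68 + 792.0·575.0)/13840 = 74.08 mg/L.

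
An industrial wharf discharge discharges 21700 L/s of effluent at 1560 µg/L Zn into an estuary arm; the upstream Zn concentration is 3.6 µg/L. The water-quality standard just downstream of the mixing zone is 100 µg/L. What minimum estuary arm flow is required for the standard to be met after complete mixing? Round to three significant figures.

Set C_mix = 100: (Q·3.600 + 21700·1560) / (Q + 21700) = 100
→ Q = 21700·(1560 − 100)/(100 − 3.600) = 328700 L/s.

329000 L/s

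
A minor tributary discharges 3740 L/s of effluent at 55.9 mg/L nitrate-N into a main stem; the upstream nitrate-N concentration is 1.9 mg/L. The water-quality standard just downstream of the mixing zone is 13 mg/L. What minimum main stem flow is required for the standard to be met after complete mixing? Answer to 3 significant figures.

Set C_mix = 13: (Q·1.900 + 3740·55.90) / (Q + 3740) = 13
→ Q = 3740·(55.90 − 13)/(13 − 1.900) = 14450 L/s.

14500 L/s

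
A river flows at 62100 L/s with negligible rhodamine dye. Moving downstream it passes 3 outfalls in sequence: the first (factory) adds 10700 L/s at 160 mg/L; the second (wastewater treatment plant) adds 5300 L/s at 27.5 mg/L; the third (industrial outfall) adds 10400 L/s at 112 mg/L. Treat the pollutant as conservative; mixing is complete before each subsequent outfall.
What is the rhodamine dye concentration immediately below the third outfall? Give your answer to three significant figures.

Below outfall 1: Q → 72800 L/s, C = (62100·0 + 10700·160.0)/72800 = 23.52 mg/L.
Below outfall 2: Q → 78100 L/s, C = (72800·23.52 + 5300·27.50)/78100 = 23.79 mg/L.
Below outfall 3: Q → 88500 L/s, C = (78100·23.79 + 10400·112.0)/88500 = 34.15 mg/L.

34.2 mg/L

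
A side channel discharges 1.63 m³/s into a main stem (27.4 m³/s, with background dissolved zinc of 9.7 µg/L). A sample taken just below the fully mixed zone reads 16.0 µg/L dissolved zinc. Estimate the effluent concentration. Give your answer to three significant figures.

122 µg/L

Mass balance: 27.40·9.700 + 1.630·Cₑ = 29.03·16.00
→ Cₑ = (29.03·16.00 − 27.40·9.700) / 1.630 = 121.9 µg/L.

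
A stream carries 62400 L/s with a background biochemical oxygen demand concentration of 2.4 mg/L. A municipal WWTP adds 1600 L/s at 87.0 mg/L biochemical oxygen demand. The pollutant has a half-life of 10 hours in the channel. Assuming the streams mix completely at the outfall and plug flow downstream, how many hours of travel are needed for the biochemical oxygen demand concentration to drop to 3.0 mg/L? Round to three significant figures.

After mixing, C = (62400·2.400 + 1600·87.00) / 64000 = 289000/64000 = 4.515 mg/L.
Half-life 10 h → k = ln 2 / 10 = 0.06931 h⁻¹ = 1.664 d⁻¹.
4.515·exp(−k·t) = 3.0 → t = ln(4.515/3.0)/k = 21230 s = 5.898 h.

5.90 h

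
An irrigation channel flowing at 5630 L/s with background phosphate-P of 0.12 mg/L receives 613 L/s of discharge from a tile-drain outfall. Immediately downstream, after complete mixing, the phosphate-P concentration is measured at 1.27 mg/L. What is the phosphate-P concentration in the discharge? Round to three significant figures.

11.8 mg/L

Mass balance: 5630·0.1200 + 613.0·Cₑ = 6243·1.270
→ Cₑ = (6243·1.270 − 5630·0.1200) / 613.0 = 11.83 mg/L.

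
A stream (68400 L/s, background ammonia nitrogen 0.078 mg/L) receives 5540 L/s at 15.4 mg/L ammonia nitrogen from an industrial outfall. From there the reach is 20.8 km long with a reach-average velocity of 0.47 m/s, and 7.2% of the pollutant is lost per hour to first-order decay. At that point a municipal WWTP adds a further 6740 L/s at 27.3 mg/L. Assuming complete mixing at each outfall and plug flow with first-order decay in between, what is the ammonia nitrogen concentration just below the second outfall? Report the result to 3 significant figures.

2.73 mg/L

Conservation of mass: C = (68400·0.07800 + 5540·15.40) / 73940 = 90650/73940 = 1.226 mg/L; combined flow 73940 L/s.
Travel time t = 20.8·1000 / 0.47 = 44260 s = 12.29 h.
7.2%/h lost → k = −ln(1 − 0.072) = 0.07472 h⁻¹.
Decay over the reach: 1.226·exp(−kt) = 1.226·0.3991 = 0.4893 mg/L.
At the second outfall, C = (73940·0.4893 + 6740·27.30) / (73940 + 6740) = 2.729 mg/L.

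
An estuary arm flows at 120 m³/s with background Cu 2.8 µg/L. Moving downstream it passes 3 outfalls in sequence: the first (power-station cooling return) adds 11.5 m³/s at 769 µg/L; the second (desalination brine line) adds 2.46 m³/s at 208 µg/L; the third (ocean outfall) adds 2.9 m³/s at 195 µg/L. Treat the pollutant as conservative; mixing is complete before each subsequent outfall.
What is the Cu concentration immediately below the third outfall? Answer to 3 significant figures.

Outfall 1: combined Q = 131.5 m³/s; C = (120.0·2.800 + 11.50·769.0)/131.5 = 69.81 µg/L.
Outfall 2: combined Q = 134.0 m³/s; C = (131.5·69.81 + 2.460·208.0)/134.0 = 72.34 µg/L.
Outfall 3: combined Q = 136.9 m³/s; C = (134.0·72.34 + 2.900·195.0)/136.9 = 74.94 µg/L.

74.9 µg/L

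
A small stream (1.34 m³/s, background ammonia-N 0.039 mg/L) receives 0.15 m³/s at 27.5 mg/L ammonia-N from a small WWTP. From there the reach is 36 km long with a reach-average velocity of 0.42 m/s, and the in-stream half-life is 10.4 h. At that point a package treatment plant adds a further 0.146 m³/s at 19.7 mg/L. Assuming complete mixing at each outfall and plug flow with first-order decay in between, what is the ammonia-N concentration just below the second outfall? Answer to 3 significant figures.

2.28 mg/L

Flow-weighted average: C = (1.340·0.03900 + 0.1500·27.50) / 1.490 = 4.177/1.490 = 2.804 mg/L; combined flow 1.490 m³/s.
Travel time t = 36·1000 / 0.42 = 85710 s = 23.81 h.
Half-life 10.4 h → k = ln 2 / 10.4 = 0.06665 h⁻¹ = 1.600 d⁻¹.
Applying C = C₀e^(−kt): 2.804 × 0.2046 = 0.5735 mg/L.
At the second outfall, C = (1.490·0.5735 + 0.1460·19.70) / (1.490 + 0.1460) = 2.280 mg/L.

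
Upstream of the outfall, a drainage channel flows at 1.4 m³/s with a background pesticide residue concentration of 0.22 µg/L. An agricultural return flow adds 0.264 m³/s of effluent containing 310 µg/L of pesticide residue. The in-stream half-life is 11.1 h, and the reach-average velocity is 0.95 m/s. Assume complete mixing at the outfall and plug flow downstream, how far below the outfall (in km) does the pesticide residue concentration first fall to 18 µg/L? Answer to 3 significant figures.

Conservation of mass: C = (1.400·0.2200 + 0.2640·310.0) / 1.664 = 82.15/1.664 = 49.37 µg/L.
Half-life 11.1 h → k = ln 2 / 11.1 = 0.06245 h⁻¹ = 1.499 d⁻¹.
Set 49.37·exp(−k·t) = 18 → t = ln(49.37/18)/k = 58160 s = 16.16 h.
Distance = v·t = 0.95·58160 = 55260 m = 55.26 km.

55.3 km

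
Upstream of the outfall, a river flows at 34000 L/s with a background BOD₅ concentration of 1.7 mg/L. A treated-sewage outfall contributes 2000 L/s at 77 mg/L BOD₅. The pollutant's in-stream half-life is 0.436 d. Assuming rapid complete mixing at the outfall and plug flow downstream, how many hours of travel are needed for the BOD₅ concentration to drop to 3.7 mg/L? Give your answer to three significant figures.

7.00 h

After mixing, C = (34000·1.700 + 2000·77.00) / 36000 = 211800/36000 = 5.883 mg/L.
Half-life 0.436 d → k = ln 2 / 0.436 = 1.590 d⁻¹.
5.883·exp(−k·t) = 3.7 → t = ln(5.883/3.7)/k = 25210 s = 7.002 h.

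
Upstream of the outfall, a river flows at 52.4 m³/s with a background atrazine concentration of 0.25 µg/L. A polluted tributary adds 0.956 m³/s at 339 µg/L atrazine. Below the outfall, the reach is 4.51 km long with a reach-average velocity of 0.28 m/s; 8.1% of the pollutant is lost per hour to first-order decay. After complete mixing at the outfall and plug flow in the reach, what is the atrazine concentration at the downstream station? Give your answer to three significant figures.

After mixing, C = (52.40·0.2500 + 0.9560·339.0) / 53.36 = 337.2/53.36 = 6.320 µg/L.
Travel time t = 4.51·1000 / 0.28 = 16110 s = 4.474 h.
8.1%/h lost → k = −ln(1 − 0.081) = 0.08447 h⁻¹.
After decay, C = 6.320 × e^(−kt) = 6.320 × 0.6853 = 4.331 µg/L.

4.33 µg/L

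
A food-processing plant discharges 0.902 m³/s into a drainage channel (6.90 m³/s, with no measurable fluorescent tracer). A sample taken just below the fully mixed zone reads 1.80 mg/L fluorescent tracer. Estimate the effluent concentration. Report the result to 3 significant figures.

15.6 mg/L

Mass balance: 6.900·0 + 0.9020·Cₑ = 7.802·1.800
→ Cₑ = (7.802·1.800 − 6.900·0) / 0.9020 = 15.57 mg/L.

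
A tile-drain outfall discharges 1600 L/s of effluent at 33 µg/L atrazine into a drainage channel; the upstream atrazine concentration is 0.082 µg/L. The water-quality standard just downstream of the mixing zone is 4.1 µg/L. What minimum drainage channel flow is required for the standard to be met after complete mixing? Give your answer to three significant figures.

Set C_mix = 4.1: (Q·0.08200 + 1600·33.00) / (Q + 1600) = 4.1
→ Q = 1600·(33.00 − 4.1)/(4.1 − 0.08200) = 11510 L/s.

11500 L/s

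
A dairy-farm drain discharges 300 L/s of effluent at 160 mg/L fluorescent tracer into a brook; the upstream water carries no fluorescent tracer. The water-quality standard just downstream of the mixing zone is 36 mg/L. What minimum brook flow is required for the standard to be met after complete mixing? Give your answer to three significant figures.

Set C_mix = 36: (Q·0 + 300.0·160.0) / (Q + 300.0) = 36
→ Q = 300.0·(160.0 − 36)/(36 − 0) = 1033 L/s.

1030 L/s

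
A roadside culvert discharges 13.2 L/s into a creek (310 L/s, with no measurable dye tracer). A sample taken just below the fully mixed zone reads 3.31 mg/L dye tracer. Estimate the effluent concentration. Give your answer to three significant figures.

Mass balance: 310.0·0 + 13.20·Cₑ = 323.2·3.310
→ Cₑ = (323.2·3.310 − 310.0·0) / 13.20 = 81.04 mg/L.

81.0 mg/L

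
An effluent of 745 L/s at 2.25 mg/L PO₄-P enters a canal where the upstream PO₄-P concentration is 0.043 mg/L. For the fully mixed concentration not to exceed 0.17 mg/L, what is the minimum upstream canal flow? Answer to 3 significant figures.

12200 L/s

Set C_mix = 0.17: (Q·0.04300 + 745.0·2.250) / (Q + 745.0) = 0.17
→ Q = 745.0·(2.250 − 0.17)/(0.17 − 0.04300) = 12200 L/s.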